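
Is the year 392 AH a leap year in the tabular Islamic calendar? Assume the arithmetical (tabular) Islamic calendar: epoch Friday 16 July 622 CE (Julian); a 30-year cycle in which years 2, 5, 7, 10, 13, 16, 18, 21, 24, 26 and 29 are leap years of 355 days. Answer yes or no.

yes

Year 392 AH is year 2 of its 30-year cycle; leap positions are 2, 5, 7, 10, 13, 16, 18, 21, 24, 26, 29, so it is a leap year (355 days).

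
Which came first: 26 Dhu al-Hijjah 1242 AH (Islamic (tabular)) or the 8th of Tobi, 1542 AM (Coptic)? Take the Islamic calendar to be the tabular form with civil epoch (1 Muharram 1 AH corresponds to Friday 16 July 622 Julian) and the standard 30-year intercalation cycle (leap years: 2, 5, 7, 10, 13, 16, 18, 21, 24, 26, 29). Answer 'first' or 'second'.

Converting both to JDN: 2388559 vs 2388007; the smaller is the second.

second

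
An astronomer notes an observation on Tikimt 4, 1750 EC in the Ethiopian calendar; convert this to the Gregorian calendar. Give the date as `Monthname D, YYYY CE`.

October 12, 1757 CE

Julian Day Number of the source date = 2363076.
Converting JDN 2363076 to the Gregorian calendar gives 12 October 1757 CE.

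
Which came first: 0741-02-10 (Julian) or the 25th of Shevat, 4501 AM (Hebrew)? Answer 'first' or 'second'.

Converting both to JDN: 1991749 vs 1991725; the smaller is the second.

second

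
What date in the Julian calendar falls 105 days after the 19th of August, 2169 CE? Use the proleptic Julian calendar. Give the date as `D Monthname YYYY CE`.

The starting date is JDN 2513516; 2513516 + 105 = 2513621.
JDN 2513621 corresponds to 2 December 2169 CE.

2 December 2169 CE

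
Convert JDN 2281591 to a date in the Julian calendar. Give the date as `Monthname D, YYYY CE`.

The proleptic Gregorian equivalent of JDN 2281591 is 7 September 1534.
In the Julian calendar that day is August 28, 1534 CE.

August 28, 1534 CE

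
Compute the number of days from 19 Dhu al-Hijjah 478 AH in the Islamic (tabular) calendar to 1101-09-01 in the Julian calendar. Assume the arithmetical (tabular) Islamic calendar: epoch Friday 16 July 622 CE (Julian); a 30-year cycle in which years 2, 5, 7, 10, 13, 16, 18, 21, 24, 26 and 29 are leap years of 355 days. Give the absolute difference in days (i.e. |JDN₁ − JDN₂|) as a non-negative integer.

5626

JDN of the first date = 2117816.
JDN of the second date = 2123442.
|2123442 − 2117816| = 5626.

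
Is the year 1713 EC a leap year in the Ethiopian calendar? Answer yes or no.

no

1713 mod 4 = 1; in the Ethiopian calendar a year is leap when year mod 4 = 3, so it is a common year.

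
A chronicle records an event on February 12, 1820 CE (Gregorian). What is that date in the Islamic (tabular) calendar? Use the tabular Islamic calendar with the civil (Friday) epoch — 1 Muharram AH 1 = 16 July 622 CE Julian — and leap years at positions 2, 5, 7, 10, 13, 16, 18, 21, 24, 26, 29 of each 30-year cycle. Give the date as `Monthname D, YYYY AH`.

Rabi' al-Thani 27, 1235 AH

Both dates share Julian Day Number 2385843; in the tabular Islamic calendar that is 27 Rabi' al-Thani 1235 AH.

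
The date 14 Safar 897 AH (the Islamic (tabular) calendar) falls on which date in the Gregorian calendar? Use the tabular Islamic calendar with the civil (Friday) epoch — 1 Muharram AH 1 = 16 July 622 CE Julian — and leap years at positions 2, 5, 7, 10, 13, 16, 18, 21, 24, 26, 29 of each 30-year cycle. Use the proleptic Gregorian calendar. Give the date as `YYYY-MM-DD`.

Julian Day Number of the source date = 2265996.
Converting JDN 2265996 to the Gregorian calendar gives 26 December 1491 CE.

1491-12-26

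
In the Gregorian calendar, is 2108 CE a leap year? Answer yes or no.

2108 is divisible by 4 and not by 100, so it is a leap year.

yes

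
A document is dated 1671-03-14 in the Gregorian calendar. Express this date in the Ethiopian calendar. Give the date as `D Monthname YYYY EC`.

Julian Day Number of the source date = 2331453.
Converting JDN 2331453 to the Ethiopian calendar gives 8 Megabit 1663 EC.

8 Megabit 1663 EC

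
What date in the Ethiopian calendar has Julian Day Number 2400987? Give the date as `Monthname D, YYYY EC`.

JDN 2400987 is 30 July 1861 in the Gregorian calendar.
In the Ethiopian calendar that day is Hamle 24, 1853 EC.

Hamle 24, 1853 EC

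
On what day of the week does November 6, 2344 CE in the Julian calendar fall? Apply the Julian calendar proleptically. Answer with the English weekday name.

In the Gregorian calendar this is 22 November 2344 (JDN 2577514).
Since JDN mod 7 = 2 (0 = Monday), the day is Wednesday.

Wednesday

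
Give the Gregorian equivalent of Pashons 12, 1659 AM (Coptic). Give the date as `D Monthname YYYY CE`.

Julian Day Number of the source date = 2430865.
Converting JDN 2430865 to the Gregorian calendar gives 20 May 1943 CE.

20 May 1943 CE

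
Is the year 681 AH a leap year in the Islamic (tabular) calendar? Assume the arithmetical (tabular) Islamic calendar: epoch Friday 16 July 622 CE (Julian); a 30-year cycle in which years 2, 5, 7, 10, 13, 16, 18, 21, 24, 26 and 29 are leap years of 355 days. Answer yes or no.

Year 681 AH is year 21 of its 30-year cycle; leap positions are 2, 5, 7, 10, 13, 16, 18, 21, 24, 26, 29, so it is a leap year (355 days).

yes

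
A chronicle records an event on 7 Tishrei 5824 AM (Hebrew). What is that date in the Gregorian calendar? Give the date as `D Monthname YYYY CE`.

Julian Day Number of the source date = 2474828.
Converting JDN 2474828 to the Gregorian calendar gives 30 September 2063 CE.

30 September 2063 CE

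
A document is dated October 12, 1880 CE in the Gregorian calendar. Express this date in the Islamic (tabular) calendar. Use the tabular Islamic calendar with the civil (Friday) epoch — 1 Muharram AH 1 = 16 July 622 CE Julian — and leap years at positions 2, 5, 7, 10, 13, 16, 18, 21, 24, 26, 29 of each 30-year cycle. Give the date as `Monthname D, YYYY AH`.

Julian Day Number of the source date = 2408001.
Converting JDN 2408001 to the tabular Islamic calendar gives 8 Dhu al-Qa'dah 1297 AH.

Dhu al-Qa'dah 8, 1297 AH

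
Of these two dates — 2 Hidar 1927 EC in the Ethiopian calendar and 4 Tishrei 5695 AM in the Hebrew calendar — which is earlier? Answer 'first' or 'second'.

The two dates have Julian Day Numbers 2427753 and 2427694 respectively.
Since 2427694 < 2427753, the second date comes first.

second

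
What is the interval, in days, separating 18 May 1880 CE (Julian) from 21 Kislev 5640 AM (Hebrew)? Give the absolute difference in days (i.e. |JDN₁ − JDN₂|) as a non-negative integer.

176

JDN of the first date = 2407866.
JDN of the second date = 2407690.
|2407690 − 2407866| = 176.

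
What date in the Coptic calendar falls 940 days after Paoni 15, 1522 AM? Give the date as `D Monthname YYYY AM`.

Counting 940 days forward from JDN 2380859 reaches JDN 2381799, which is 9 Tobi 1525 AM.

9 Tobi 1525 AM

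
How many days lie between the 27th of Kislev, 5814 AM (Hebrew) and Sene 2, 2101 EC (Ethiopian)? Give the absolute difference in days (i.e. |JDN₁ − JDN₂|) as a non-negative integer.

20272

First date → JDN 2471245; second date → JDN 2491517.
The interval is |2471245 − 2491517| = 20272 days.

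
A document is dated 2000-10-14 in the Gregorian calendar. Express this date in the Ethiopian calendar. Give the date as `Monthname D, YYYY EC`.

Julian Day Number of the source date = 2451832.
Converting JDN 2451832 to the Ethiopian calendar gives 4 Tikimt 1993 EC.

Tikimt 4, 1993 EC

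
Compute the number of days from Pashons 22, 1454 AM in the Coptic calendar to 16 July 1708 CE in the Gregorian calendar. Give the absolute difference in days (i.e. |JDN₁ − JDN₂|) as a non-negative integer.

JDN of the first date = 2355999.
JDN of the second date = 2345091.
|2345091 − 2355999| = 10908.

10908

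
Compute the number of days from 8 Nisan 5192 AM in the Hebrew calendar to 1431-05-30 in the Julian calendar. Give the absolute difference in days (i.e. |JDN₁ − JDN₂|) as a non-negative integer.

First date → JDN 2244166; second date → JDN 2243880.
The interval is |2244166 − 2243880| = 286 days.

286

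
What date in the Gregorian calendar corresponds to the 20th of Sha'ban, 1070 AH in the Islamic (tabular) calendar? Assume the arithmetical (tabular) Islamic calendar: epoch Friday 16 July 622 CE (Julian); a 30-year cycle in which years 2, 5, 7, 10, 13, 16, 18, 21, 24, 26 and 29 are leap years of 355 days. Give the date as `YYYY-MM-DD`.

Both dates share Julian Day Number 2327484; in the Gregorian calendar that is 1 May 1660 CE.

1660-05-01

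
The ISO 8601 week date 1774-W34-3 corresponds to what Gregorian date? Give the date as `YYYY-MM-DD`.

ISO week 1 of 1774 is the week containing the first Thursday of 1774.
Week 34, day 3 (Wednesday) lands on 1774-08-24.

1774-08-24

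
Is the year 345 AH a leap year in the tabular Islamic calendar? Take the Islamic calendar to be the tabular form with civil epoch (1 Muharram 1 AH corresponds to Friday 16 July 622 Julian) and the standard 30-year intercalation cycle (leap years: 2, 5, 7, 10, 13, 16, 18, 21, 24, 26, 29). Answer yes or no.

Year 345 AH is year 15 of its 30-year cycle; leap positions are 2, 5, 7, 10, 13, 16, 18, 21, 24, 26, 29, so it is a common year (354 days).

no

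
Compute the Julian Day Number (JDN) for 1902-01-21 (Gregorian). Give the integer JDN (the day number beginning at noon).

JDN 2400001 is 17 November 1858 CE (Gregorian), MJD 0; the target day is +15770 days from there, so JDN = 2415771.

2415771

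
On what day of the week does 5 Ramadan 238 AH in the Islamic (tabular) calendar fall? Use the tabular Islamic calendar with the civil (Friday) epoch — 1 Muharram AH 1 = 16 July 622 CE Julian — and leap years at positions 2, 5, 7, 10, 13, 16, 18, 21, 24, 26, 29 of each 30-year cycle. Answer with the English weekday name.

This is JDN 2032665 (22 February 853 Gregorian).
2032665 ≡ 5 (mod 7); counting from Monday = 0 gives Saturday.

Saturday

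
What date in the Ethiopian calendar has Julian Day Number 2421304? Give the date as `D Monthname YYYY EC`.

JDN 2421304 is 16 March 1917 in the Gregorian calendar.
In the Ethiopian calendar that day is 7 Megabit 1909 EC.

7 Megabit 1909 EC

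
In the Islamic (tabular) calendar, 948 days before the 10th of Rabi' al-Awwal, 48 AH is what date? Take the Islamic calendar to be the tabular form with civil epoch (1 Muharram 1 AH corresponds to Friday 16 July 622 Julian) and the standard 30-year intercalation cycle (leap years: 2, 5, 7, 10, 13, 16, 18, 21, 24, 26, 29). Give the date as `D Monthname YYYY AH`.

Counting 948 days back from JDN 1965163 reaches JDN 1964215, which is 7 Rajab 45 AH.

7 Rajab 45 AH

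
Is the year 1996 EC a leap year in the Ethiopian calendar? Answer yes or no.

no

1996 mod 4 = 0; in the Ethiopian calendar a year is leap when year mod 4 = 3, so it is a common year.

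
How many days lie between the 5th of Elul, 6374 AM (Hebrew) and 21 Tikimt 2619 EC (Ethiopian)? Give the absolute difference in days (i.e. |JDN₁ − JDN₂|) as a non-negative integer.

JDN of the first date = 2676047.
JDN of the second date = 2680495.
|2680495 − 2676047| = 4448.

4448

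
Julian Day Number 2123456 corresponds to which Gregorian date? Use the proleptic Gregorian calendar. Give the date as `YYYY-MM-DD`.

Counting from JDN 2299161 = 15 Oct 1582 gives an offset of -175705 days.

1101-09-22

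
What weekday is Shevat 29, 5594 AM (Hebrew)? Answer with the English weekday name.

Equivalently 8 February 1834 Gregorian, JDN 2390953.
JDN 2390953 mod 7 = 5, and JDN 0 was a Monday, so this is a Saturday.

Saturday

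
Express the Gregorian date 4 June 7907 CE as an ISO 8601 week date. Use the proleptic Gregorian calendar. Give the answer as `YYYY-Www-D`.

7907-W23-2

The weekday is Tuesday (ISO weekday 2).
That Tuesday belongs to ISO week 23 of ISO year 7907.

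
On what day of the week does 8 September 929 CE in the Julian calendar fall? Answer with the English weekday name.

This is JDN 2060626 (13 September 929 Gregorian).
2060626 ≡ 1 (mod 7); counting from Monday = 0 gives Tuesday.

Tuesday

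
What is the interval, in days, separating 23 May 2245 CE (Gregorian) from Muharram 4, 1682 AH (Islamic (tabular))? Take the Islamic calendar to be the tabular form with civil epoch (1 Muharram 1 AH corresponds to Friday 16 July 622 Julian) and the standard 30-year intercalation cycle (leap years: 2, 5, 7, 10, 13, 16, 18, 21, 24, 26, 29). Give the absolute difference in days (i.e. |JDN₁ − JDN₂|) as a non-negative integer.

2961

JDN of the first date = 2541172.
JDN of the second date = 2544133.
|2544133 − 2541172| = 2961.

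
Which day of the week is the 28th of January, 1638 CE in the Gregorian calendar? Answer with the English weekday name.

Thursday

Since JDN mod 7 = 3 (0 = Monday), the day is Thursday.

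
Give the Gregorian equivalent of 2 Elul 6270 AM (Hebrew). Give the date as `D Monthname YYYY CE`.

Both dates share Julian Day Number 2638069; in the Gregorian calendar that is 8 September 2510 CE.

8 September 2510 CE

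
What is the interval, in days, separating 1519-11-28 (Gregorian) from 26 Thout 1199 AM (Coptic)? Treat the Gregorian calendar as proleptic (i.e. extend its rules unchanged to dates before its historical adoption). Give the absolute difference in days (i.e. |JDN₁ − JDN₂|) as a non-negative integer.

13570

JDN of the first date = 2276194.
JDN of the second date = 2262624.
|2262624 − 2276194| = 13570.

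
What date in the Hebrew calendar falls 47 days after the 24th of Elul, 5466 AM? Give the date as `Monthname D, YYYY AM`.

Counting 47 days forward from JDN 2344409 reaches JDN 2344456, which is Cheshvan 12, 5467 AM.

Cheshvan 12, 5467 AM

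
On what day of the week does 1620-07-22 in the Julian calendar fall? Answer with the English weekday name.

Equivalently 1 August 1620 Gregorian, JDN 2312966.
JDN 2312966 mod 7 = 5, and JDN 0 was a Monday, so this is a Saturday.

Saturday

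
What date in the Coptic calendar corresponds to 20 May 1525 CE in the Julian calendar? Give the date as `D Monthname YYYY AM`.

25 Pashons 1241 AM

Both dates share Julian Day Number 2278204; in the Coptic calendar that is 25 Pashons 1241 AM.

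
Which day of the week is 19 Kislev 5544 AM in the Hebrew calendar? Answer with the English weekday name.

Equivalently 14 December 1783 Gregorian, JDN 2372635.
2372635 ≡ 6 (mod 7); counting from Monday = 0 gives Sunday.

Sunday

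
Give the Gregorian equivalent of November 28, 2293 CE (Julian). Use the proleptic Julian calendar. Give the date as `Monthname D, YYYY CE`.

At this point the Julian calendar is 15 days behind the Gregorian.
28 November 2293 Julian + 15 days → 13 December 2293 Gregorian.

December 13, 2293 CE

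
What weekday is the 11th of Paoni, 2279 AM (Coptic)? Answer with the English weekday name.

Equivalently 22 June 2563 Gregorian, JDN 2657349.
2657349 ≡ 2 (mod 7); counting from Monday = 0 gives Wednesday.

Wednesday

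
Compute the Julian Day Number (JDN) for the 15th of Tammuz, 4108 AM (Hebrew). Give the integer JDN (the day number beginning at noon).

1848344

In the proleptic Gregorian calendar the same day is 29 June 348.
JDN 2451545 is 1 January 2000 CE (Gregorian); the target day is −603201 days from there, so JDN = 1848344.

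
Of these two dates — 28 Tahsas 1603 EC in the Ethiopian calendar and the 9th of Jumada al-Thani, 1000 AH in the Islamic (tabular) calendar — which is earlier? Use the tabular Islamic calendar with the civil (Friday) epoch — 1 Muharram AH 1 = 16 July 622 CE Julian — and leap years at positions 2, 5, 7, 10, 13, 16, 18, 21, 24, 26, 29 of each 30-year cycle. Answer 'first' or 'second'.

First date → JDN 2309468; second date → JDN 2302608.
JDN 2302608 < JDN 2309468, so the second date is earlier.

second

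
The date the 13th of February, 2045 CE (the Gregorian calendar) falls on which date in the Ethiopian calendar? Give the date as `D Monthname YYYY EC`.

Both dates share Julian Day Number 2468025; in the Ethiopian calendar that is 6 Yekatit 2037 EC.

6 Yekatit 2037 EC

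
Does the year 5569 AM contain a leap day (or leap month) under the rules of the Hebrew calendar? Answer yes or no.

Hebrew year 5569 is year 2 of its 19-year Metonic cycle; leap years are at positions 3, 6, 8, 11, 14, 17, 19, so it is a common year (12 months).

no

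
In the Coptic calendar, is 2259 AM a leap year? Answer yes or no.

yes

2259 mod 4 = 3; in the Coptic calendar a year is leap when year mod 4 = 3, so it is a leap year.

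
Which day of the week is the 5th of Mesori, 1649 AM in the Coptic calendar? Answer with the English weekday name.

This is JDN 2427296 (11 August 1933 Gregorian).
2427296 ≡ 4 (mod 7); counting from Monday = 0 gives Friday.

Friday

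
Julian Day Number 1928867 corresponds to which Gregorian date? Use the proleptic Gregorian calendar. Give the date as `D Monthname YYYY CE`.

Counting from JDN 2299161 = 15 Oct 1582 gives an offset of -370294 days.

15 December 568 CE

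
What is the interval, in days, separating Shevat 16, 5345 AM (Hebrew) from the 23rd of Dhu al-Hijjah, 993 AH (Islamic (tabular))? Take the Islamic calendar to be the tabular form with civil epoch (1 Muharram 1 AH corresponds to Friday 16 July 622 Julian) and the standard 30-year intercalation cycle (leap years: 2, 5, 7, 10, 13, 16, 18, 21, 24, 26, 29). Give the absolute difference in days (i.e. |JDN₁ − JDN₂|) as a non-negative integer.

334

First date → JDN 2299985; second date → JDN 2300319.
The interval is |2299985 − 2300319| = 334 days.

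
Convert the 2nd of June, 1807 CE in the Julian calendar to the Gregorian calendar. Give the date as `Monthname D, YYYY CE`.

June 14, 1807 CE

At this point the Julian calendar is 12 days behind the Gregorian.
2 June 1807 Julian + 12 days → 14 June 1807 Gregorian.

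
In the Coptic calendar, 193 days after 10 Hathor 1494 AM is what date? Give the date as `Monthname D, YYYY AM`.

Pashons 23, 1494 AM

The starting date is JDN 2370417; 2370417 + 193 = 2370610.
JDN 2370610 corresponds to Pashons 23, 1494 AM.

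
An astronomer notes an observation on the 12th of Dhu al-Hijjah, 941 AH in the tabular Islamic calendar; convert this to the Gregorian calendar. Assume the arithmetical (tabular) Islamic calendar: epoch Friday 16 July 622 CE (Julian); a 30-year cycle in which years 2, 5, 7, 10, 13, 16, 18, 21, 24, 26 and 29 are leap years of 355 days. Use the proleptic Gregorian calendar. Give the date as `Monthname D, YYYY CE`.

June 24, 1535 CE

Julian Day Number of the source date = 2281881.
Converting JDN 2281881 to the Gregorian calendar gives 24 June 1535 CE.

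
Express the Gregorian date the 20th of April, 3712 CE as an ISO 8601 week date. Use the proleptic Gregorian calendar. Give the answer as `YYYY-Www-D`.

3712-W16-3

The weekday is Wednesday (ISO weekday 3).
That Wednesday belongs to ISO week 16 of ISO year 3712.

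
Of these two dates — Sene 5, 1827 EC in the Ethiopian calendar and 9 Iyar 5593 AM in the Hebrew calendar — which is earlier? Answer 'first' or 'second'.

second

First date → JDN 2391441; second date → JDN 2390667.
JDN 2390667 < JDN 2391441, so the second date is earlier.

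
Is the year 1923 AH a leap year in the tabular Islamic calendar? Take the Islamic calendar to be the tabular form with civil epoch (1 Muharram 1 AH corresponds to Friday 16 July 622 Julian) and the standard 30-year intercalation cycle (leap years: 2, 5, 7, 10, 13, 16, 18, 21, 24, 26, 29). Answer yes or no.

Year 1923 AH is year 3 of its 30-year cycle; leap positions are 2, 5, 7, 10, 13, 16, 18, 21, 24, 26, 29, so it is a common year (354 days).

no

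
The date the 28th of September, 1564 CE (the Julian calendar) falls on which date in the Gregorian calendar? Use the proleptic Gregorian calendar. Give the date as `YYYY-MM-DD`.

The Julian–Gregorian offset here is 10 days (Julian trailing).
28 September 1564 Julian + 10 days → 8 October 1564 Gregorian.

1564-10-08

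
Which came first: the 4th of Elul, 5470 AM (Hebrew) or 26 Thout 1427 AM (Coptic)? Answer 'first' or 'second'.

Converting both to JDN: 2345866 vs 2345901; the smaller is the first.

first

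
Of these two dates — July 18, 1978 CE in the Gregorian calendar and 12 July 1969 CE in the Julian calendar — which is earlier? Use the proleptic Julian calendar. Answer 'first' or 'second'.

second

First date → JDN 2443708; second date → JDN 2440428.
JDN 2440428 < JDN 2443708, so the second date is earlier.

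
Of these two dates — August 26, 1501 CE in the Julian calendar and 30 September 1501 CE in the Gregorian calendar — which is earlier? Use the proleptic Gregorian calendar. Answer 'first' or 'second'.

Converting both to JDN: 2269536 vs 2269561; the smaller is the first.

first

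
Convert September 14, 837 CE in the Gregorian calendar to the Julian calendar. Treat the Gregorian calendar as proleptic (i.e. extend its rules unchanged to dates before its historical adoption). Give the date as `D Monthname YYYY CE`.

10 September 837 CE

The Julian–Gregorian offset here is 4 days (Julian trailing).
14 September 837 Gregorian − 4 days → 10 September 837 Julian.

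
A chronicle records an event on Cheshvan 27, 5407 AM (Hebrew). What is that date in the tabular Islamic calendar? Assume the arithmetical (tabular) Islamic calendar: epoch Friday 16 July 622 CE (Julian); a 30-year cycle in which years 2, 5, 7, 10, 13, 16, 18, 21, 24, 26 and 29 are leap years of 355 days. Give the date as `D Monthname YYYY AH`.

26 Ramadan 1056 AH

The source date corresponds to 5 November 1646 in the Gregorian calendar (JDN 2322558).
That day falls on 26 Ramadan 1056 AH in the tabular Islamic calendar.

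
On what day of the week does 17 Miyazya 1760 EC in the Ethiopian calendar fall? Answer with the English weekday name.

Equivalently 23 April 1768 Gregorian, JDN 2366922.
2366922 ≡ 5 (mod 7); counting from Monday = 0 gives Saturday.

Saturday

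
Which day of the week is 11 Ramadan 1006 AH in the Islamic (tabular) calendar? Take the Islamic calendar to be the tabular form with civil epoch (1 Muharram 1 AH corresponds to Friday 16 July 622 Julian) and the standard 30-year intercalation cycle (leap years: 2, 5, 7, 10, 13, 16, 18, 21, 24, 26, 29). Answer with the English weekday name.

This is JDN 2304824 (17 April 1598 Gregorian).
2304824 ≡ 4 (mod 7); counting from Monday = 0 gives Friday.

Friday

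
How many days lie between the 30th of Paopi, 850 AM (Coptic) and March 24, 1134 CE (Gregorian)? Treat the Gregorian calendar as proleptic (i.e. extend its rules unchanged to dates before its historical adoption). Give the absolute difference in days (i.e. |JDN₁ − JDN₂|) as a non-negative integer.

JDN of the first date = 2135186.
JDN of the second date = 2135327.
|2135327 − 2135186| = 141.

141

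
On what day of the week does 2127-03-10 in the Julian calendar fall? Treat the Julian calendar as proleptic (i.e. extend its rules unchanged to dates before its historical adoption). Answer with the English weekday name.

In the Gregorian calendar this is 24 March 2127 (JDN 2498013).
JDN 2498013 mod 7 = 0, and JDN 0 was a Monday, so this is a Monday.

Monday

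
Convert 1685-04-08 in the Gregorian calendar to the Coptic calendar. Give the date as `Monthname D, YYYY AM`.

Both dates share Julian Day Number 2336592; in the Coptic calendar that is 3 Parmouti 1401 AM.

Parmouti 3, 1401 AM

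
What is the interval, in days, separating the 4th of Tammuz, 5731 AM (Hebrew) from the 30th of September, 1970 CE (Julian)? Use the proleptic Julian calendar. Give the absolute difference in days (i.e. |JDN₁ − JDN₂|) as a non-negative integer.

257

First date → JDN 2441130; second date → JDN 2440873.
The interval is |2441130 − 2440873| = 257 days.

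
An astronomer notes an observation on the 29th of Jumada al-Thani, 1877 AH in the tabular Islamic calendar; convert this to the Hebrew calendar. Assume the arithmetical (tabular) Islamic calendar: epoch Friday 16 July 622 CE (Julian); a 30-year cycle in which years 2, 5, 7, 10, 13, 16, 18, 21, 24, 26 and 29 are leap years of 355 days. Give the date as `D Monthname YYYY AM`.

Both dates share Julian Day Number 2613408; in the Hebrew calendar that is 29 Shevat 6203 AM.

29 Shevat 6203 AM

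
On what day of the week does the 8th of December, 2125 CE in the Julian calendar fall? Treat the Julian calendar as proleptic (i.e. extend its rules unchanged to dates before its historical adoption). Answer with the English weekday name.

Saturday

This is JDN 2497556 (22 December 2125 Gregorian).
JDN 2497556 mod 7 = 5, and JDN 0 was a Monday, so this is a Saturday.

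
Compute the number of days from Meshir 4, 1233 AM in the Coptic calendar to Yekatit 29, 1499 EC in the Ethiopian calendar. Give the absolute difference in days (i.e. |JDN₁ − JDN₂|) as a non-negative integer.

3628

JDN of the first date = 2275171.
JDN of the second date = 2271543.
|2271543 − 2275171| = 3628.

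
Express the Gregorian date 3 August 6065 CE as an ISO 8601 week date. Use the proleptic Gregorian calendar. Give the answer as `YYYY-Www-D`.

6065-W32-1

The weekday is Monday (ISO weekday 1).
That Monday belongs to ISO week 32 of ISO year 6065.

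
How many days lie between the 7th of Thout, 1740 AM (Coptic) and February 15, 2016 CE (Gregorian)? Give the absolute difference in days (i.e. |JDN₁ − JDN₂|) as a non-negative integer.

2772

First date → JDN 2460206; second date → JDN 2457434.
The interval is |2460206 − 2457434| = 2772 days.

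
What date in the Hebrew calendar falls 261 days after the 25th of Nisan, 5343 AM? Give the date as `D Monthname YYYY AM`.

The starting date is JDN 2299345; 2299345 + 261 = 2299606.
JDN 2299606 corresponds to 19 Tevet 5344 AM.

19 Tevet 5344 AM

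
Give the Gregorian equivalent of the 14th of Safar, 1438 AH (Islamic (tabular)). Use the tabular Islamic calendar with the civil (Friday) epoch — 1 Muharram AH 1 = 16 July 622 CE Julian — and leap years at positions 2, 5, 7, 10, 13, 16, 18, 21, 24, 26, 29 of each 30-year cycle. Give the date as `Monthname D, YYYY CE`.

Julian Day Number of the source date = 2457708.
Converting JDN 2457708 to the Gregorian calendar gives 15 November 2016 CE.

November 15, 2016 CE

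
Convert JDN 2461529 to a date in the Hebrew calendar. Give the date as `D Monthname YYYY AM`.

JDN 2461529 is 3 May 2027 in the Gregorian calendar.
In the Hebrew calendar that day is 26 Nisan 5787 AM.

26 Nisan 5787 AM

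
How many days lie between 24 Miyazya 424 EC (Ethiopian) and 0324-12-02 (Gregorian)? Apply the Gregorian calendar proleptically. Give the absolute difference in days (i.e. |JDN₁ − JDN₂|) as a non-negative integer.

JDN of the first date = 1878955.
JDN of the second date = 1839734.
|1839734 − 1878955| = 39221.

39221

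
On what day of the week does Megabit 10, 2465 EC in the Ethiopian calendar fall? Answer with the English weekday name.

In the Gregorian calendar this is 22 March 2473 (JDN 2624386).
JDN 2624386 mod 7 = 2, and JDN 0 was a Monday, so this is a Wednesday.

Wednesday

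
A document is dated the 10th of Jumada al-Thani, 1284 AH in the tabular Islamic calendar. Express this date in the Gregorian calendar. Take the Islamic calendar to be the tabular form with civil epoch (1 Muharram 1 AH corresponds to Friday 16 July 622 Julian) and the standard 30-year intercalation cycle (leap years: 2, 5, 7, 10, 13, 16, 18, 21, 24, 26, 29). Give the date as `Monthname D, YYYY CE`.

October 9, 1867 CE

Julian Day Number of the source date = 2403249.
Converting JDN 2403249 to the Gregorian calendar gives 9 October 1867 CE.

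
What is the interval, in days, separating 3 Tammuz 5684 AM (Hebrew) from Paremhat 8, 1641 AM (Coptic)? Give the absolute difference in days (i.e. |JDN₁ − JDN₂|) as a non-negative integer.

255

JDN of the first date = 2423972.
JDN of the second date = 2424227.
|2424227 − 2423972| = 255.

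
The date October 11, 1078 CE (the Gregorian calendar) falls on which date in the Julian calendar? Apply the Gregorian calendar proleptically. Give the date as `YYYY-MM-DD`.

1078-10-05

The Julian–Gregorian offset here is 6 days (Julian trailing).
11 October 1078 Gregorian − 6 days → 5 October 1078 Julian.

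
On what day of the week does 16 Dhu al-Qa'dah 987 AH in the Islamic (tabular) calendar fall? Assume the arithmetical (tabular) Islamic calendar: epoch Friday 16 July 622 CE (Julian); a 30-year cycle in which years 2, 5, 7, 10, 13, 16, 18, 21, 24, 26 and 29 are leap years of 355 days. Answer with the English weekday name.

Monday

This is JDN 2298156 (14 January 1580 Gregorian).
JDN 2298156 mod 7 = 0, and JDN 0 was a Monday, so this is a Monday.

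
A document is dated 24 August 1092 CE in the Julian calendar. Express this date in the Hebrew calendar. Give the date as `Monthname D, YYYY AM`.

Elul 19, 4852 AM

Julian Day Number of the source date = 2120147.
Converting JDN 2120147 to the Hebrew calendar gives 19 Elul 4852 AM.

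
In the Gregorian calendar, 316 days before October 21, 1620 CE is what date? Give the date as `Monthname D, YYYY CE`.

December 10, 1619 CE

Counting 316 days back from JDN 2313047 reaches JDN 2312731, which is December 10, 1619 CE.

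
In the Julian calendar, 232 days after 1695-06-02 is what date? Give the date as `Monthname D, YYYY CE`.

January 20, 1696 CE

Counting 232 days forward from JDN 2340309 reaches JDN 2340541, which is January 20, 1696 CE.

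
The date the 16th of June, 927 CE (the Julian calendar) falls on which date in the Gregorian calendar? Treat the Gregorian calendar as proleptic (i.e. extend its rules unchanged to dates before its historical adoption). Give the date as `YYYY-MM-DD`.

0927-06-21

For dates in this range the Gregorian date is 5 days ahead of the Julian.
16 June 927 Julian + 5 days → 21 June 927 Gregorian.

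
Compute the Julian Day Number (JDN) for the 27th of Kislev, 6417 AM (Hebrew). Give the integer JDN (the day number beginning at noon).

2691484

Equivalently 6 December 2656 (Gregorian).
JDN 2400001 is 17 November 1858 CE (Gregorian), MJD 0; the target day is +291483 days from there, so JDN = 2691484.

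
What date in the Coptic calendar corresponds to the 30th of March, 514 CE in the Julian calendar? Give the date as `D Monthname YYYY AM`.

4 Parmouti 230 AM

Both dates share Julian Day Number 1908885; in the Coptic calendar that is 4 Parmouti 230 AM.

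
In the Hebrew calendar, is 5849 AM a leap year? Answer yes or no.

Hebrew year 5849 is year 16 of its 19-year Metonic cycle; leap years are at positions 3, 6, 8, 11, 14, 17, 19, so it is a common year (12 months).

no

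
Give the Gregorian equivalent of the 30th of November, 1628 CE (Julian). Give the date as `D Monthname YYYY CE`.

At this point the Julian calendar is 10 days behind the Gregorian.
30 November 1628 Julian + 10 days → 10 December 1628 Gregorian.

10 December 1628 CE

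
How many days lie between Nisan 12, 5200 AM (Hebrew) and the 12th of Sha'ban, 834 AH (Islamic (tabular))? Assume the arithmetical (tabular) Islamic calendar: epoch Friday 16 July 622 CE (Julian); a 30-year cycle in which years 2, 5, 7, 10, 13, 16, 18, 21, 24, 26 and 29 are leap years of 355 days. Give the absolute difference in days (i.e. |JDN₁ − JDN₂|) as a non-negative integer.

3248

First date → JDN 2247093; second date → JDN 2243845.
The interval is |2247093 − 2243845| = 3248 days.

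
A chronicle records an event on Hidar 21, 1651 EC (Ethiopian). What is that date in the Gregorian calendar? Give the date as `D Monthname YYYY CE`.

Julian Day Number of the source date = 2326963.
Converting JDN 2326963 to the Gregorian calendar gives 27 November 1658 CE.

27 November 1658 CE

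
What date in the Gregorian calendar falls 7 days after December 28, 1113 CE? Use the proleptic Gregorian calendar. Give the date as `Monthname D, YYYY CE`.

January 4, 1114 CE

JDN of December 28, 1113 CE = 2127936.
2127936 + 7 = 2127943.
JDN 2127943 in the Gregorian calendar is January 4, 1114 CE.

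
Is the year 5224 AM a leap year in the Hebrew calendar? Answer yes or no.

no

Hebrew year 5224 is year 18 of its 19-year Metonic cycle; leap years are at positions 3, 6, 8, 11, 14, 17, 19, so it is a common year (12 months).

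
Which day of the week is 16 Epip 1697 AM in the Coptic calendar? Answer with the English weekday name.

Thursday

Equivalently 23 July 1981 Gregorian, JDN 2444809.
2444809 ≡ 3 (mod 7); counting from Monday = 0 gives Thursday.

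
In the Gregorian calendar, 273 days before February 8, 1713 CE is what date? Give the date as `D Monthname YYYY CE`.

JDN of February 8, 1713 CE = 2346759.
2346759 − 273 = 2346486.
JDN 2346486 in the Gregorian calendar is 11 May 1712 CE.

11 May 1712 CE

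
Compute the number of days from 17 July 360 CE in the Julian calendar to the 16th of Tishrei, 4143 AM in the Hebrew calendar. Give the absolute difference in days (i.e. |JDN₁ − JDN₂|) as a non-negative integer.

8119

First date → JDN 1852746; second date → JDN 1860865.
The interval is |1852746 − 1860865| = 8119 days.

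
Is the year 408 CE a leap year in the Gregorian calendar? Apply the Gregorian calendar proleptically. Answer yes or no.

yes

408 is divisible by 4 and not by 100, so it is a leap year.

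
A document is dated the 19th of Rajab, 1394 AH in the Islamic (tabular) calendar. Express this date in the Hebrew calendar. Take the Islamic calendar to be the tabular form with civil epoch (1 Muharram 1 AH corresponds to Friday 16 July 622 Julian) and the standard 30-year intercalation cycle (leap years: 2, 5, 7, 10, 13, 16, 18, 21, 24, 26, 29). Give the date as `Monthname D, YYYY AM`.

Av 20, 5734 AM

Both dates share Julian Day Number 2442268; in the Hebrew calendar that is 20 Av 5734 AM.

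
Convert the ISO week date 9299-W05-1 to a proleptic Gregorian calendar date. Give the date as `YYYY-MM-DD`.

ISO week 1 of 9299 is the week containing the first Thursday of 9299.
Week 5, day 1 (Monday) lands on 9299-01-26.

9299-01-26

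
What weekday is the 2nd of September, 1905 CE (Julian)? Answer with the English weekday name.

Friday

Equivalently 15 September 1905 Gregorian, JDN 2417104.
JDN 2417104 mod 7 = 4, and JDN 0 was a Monday, so this is a Friday.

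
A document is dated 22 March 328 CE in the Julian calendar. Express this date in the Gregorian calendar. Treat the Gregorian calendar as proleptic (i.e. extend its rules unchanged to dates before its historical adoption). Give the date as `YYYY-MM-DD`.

The Julian–Gregorian offset here is 1 day (Julian trailing).
22 March 328 Julian + 1 day → 23 March 328 Gregorian.

0328-03-23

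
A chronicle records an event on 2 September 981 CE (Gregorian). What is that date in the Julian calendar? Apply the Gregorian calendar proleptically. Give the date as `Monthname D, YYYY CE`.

August 28, 981 CE

At this point the Julian calendar is 5 days behind the Gregorian.
2 September 981 Gregorian − 5 days → 28 August 981 Julian.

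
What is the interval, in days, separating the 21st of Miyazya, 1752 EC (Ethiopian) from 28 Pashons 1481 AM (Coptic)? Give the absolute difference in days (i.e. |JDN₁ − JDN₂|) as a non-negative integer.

1863

First date → JDN 2364004; second date → JDN 2365867.
The interval is |2364004 − 2365867| = 1863 days.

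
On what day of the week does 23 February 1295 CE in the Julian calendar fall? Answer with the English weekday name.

Wednesday

Equivalently 2 March 1295 Gregorian, JDN 2194110.
2194110 ≡ 2 (mod 7); counting from Monday = 0 gives Wednesday.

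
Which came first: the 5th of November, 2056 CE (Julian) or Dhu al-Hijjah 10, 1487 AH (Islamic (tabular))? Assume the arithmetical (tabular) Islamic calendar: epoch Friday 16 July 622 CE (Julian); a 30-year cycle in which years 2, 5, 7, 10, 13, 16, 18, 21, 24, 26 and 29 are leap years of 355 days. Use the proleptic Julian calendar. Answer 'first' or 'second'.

first

Converting both to JDN: 2472321 vs 2475363; the smaller is the first.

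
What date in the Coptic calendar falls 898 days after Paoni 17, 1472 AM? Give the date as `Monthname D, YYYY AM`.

Hathor 30, 1475 AM

JDN of Paoni 17, 1472 AM = 2362599.
2362599 + 898 = 2363497.
JDN 2363497 in the Coptic calendar is Hathor 30, 1475 AM.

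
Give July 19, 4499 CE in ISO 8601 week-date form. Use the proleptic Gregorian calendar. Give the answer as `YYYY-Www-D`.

The weekday is Sunday (ISO weekday 7).
That Sunday belongs to ISO week 29 of ISO year 4499.

4499-W29-7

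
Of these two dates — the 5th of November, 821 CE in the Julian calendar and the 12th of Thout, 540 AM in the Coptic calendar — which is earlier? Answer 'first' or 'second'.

First date → JDN 2021237; second date → JDN 2021911.
JDN 2021237 < JDN 2021911, so the first date is earlier.

first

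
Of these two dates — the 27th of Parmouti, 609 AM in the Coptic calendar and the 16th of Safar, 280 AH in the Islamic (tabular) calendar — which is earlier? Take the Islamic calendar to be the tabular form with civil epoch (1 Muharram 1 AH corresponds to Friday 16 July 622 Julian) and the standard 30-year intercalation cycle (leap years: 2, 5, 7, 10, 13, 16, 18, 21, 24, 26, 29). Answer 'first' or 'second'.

Converting both to JDN: 2047338 vs 2047353; the smaller is the first.

first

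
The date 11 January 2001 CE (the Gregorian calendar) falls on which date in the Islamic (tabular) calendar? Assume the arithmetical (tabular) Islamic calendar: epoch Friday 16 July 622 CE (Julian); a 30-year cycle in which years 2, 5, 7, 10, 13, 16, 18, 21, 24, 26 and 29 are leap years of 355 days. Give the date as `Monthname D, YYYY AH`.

Julian Day Number of the source date = 2451921.
Converting JDN 2451921 to the tabular Islamic calendar gives 15 Shawwal 1421 AH.

Shawwal 15, 1421 AH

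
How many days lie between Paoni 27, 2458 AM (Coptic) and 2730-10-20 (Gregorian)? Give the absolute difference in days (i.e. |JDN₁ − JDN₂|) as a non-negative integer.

4281

First date → JDN 2722745; second date → JDN 2718464.
The interval is |2722745 − 2718464| = 4281 days.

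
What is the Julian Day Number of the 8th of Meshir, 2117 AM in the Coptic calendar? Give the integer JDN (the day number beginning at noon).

Equivalently 18 February 2401 (Gregorian).
JDN 2451545 is 1 January 2000 CE (Gregorian); the target day is +146511 days from there, so JDN = 2598056.

2598056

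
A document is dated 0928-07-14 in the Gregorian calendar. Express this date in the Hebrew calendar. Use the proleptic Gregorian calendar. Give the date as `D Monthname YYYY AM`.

Both dates share Julian Day Number 2060200; in the Hebrew calendar that is 18 Tammuz 4688 AM.

18 Tammuz 4688 AM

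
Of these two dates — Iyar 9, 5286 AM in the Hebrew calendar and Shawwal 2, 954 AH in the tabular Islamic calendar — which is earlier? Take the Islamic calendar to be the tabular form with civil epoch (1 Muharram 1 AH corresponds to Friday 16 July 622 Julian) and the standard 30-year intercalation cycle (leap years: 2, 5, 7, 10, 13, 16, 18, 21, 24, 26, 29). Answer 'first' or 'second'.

First date → JDN 2278541; second date → JDN 2286418.
JDN 2278541 < JDN 2286418, so the first date is earlier.

first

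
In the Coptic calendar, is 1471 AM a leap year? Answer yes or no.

yes

1471 mod 4 = 3; in the Coptic calendar a year is leap when year mod 4 = 3, so it is a leap year.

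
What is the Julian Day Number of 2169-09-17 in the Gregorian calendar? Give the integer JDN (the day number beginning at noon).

JDN 2400001 is 17 November 1858 CE (Gregorian), MJD 0; the target day is +113530 days from there, so JDN = 2513531.

2513531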